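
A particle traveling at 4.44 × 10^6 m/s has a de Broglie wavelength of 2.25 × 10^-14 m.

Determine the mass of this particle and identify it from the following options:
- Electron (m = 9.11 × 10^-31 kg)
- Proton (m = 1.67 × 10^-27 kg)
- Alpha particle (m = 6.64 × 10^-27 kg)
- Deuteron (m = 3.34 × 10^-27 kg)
The particle is an alpha particle.

From λ = h/(mv), solve for mass:

m = h/(λv)
m = (6.626 × 10^-34 J·s) / (2.25 × 10^-14 m × 4.44 × 10^6 m/s)
m = 6.63 × 10^-27 kg

Comparing with the listed masses, this is closest to an alpha particle.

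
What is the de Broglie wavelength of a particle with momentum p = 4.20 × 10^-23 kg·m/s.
1.58 × 10^-11 m

Using the de Broglie relation λ = h/p:

λ = h/p
λ = (6.626 × 10^-34 J·s) / (4.20 × 10^-23 kg·m/s)
λ = 1.58 × 10^-11 m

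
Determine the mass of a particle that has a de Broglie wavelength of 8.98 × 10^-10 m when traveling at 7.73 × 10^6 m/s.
9.55 × 10^-32 kg

From the de Broglie relation λ = h/(mv), we solve for m:

m = h/(λv)
m = (6.626 × 10^-34 J·s) / (8.98 × 10^-10 m × 7.73 × 10^6 m/s)
m = 9.55 × 10^-32 kg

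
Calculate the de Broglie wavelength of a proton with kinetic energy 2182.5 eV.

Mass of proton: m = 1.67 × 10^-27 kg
6.13 × 10^-13 m

Using λ = h/√(2mKE):

First convert KE to Joules: KE = 2182.5 eV = 3.497 × 10^-16 J

λ = h/√(2mKE)
λ = (6.626 × 10^-34 J·s) / √(2 × 1.67 × 10^-27 kg × 3.497 × 10^-16 J)
λ = 6.13 × 10^-13 m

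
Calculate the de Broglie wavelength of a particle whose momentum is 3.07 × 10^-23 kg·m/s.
2.16 × 10^-11 m

Using the de Broglie relation λ = h/p:

λ = h/p
λ = (6.626 × 10^-34 J·s) / (3.07 × 10^-23 kg·m/s)
λ = 2.16 × 10^-11 m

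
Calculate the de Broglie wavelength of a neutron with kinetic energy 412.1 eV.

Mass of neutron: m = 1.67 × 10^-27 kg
1.41 × 10^-12 m

Using λ = h/√(2mKE):

First convert KE to Joules: KE = 412.1 eV = 6.603 × 10^-17 J

λ = h/√(2mKE)
λ = (6.626 × 10^-34 J·s) / √(2 × 1.67 × 10^-27 kg × 6.603 × 10^-17 J)
λ = 1.41 × 10^-12 m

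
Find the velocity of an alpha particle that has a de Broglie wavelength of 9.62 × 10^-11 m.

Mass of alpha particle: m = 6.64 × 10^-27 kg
1.04 × 10^3 m/s

From the de Broglie relation λ = h/(mv), we solve for v:

v = h/(mλ)
v = (6.626 × 10^-34 J·s) / (6.64 × 10^-27 kg × 9.62 × 10^-11 m)
v = 1.04 × 10^3 m/s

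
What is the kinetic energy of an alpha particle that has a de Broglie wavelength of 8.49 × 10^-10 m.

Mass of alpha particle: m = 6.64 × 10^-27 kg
4.59 × 10^-23 J (or 2.86 × 10^-4 eV)

From λ = h/√(2mKE), we solve for KE:

λ² = h²/(2mKE)
KE = h²/(2mλ²)
KE = (6.626 × 10^-34 J·s)² / (2 × 6.64 × 10^-27 kg × (8.49 × 10^-10 m)²)
KE = 4.59 × 10^-23 J
KE = 2.86 × 10^-4 eV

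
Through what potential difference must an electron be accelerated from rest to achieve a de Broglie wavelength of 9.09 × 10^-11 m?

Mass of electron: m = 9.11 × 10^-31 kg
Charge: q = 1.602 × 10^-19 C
182 V

From λ = h/√(2mqV), we solve for V:

λ² = h²/(2mqV)
V = h²/(2mqλ²)
V = (6.626 × 10^-34 J·s)² / (2 × 9.11 × 10^-31 kg × 1.602 × 10^-19 C × (9.09 × 10^-11 m)²)
V = 182 V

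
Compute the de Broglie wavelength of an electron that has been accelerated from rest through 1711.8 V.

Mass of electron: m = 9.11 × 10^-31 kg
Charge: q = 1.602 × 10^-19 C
2.96 × 10^-11 m

When a particle is accelerated through voltage V, it gains kinetic energy KE = qV.

The de Broglie wavelength is then λ = h/√(2mqV):

λ = h/√(2mqV)
λ = (6.626 × 10^-34 J·s) / √(2 × 9.11 × 10^-31 kg × 1.602 × 10^-19 C × 1711.8 V)
λ = 2.96 × 10^-11 m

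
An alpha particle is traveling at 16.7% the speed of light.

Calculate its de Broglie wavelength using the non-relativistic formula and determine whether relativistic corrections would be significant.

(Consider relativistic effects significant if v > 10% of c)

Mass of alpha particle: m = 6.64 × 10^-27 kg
Yes, relativistic corrections are needed.

Using the non-relativistic de Broglie formula λ = h/(mv):

v = 16.7% × c = 5.007 × 10^7 m/s

λ = h/(mv)
λ = (6.626 × 10^-34 J·s) / (6.64 × 10^-27 kg × 5.007 × 10^7 m/s)
λ = 1.99 × 10^-15 m

Since v = 16.7% of c > 10% of c, relativistic corrections ARE significant and the actual wavelength would differ from this non-relativistic estimate.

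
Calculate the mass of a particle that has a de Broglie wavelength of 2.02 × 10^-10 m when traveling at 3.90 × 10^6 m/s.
8.41 × 10^-31 kg

From the de Broglie relation λ = h/(mv), we solve for m:

m = h/(λv)
m = (6.626 × 10^-34 J·s) / (2.02 × 10^-10 m × 3.90 × 10^6 m/s)
m = 8.41 × 10^-31 kg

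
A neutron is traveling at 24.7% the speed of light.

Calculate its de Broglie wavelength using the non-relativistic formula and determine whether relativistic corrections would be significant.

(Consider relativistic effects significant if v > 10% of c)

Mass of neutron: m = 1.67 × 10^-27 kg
Yes, relativistic corrections are needed.

Using the non-relativistic de Broglie formula λ = h/(mv):

v = 24.7% × c = 7.405 × 10^7 m/s

λ = h/(mv)
λ = (6.626 × 10^-34 J·s) / (1.67 × 10^-27 kg × 7.405 × 10^7 m/s)
λ = 5.36 × 10^-15 m

Since v = 24.7% of c > 10% of c, relativistic corrections ARE significant and the actual wavelength would differ from this non-relativistic estimate.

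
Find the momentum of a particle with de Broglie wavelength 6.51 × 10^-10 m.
1.02 × 10^-24 kg·m/s

From the de Broglie relation λ = h/p, we solve for p:

p = h/λ
p = (6.626 × 10^-34 J·s) / (6.51 × 10^-10 m)
p = 1.02 × 10^-24 kg·m/s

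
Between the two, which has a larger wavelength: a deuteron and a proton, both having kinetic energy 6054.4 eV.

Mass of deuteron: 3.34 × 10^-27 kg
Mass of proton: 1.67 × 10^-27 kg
The proton has the longer wavelength.

Using λ = h/√(2mKE):

For deuteron: λ₁ = h/√(2m₁KE) = 2.60 × 10^-13 m
For proton: λ₂ = h/√(2m₂KE) = 3.68 × 10^-13 m

Since λ ∝ 1/√m at constant kinetic energy, the lighter particle has the longer wavelength.

The proton has the longer de Broglie wavelength.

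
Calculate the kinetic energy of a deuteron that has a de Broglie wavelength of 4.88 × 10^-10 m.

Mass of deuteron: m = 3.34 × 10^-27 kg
2.76 × 10^-22 J (or 1.72 × 10^-3 eV)

From λ = h/√(2mKE), we solve for KE:

λ² = h²/(2mKE)
KE = h²/(2mλ²)
KE = (6.626 × 10^-34 J·s)² / (2 × 3.34 × 10^-27 kg × (4.88 × 10^-10 m)²)
KE = 2.76 × 10^-22 J
KE = 1.72 × 10^-3 eV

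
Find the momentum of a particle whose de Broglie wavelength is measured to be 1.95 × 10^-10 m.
3.40 × 10^-24 kg·m/s

From the de Broglie relation λ = h/p, we solve for p:

p = h/λ
p = (6.626 × 10^-34 J·s) / (1.95 × 10^-10 m)
p = 3.40 × 10^-24 kg·m/s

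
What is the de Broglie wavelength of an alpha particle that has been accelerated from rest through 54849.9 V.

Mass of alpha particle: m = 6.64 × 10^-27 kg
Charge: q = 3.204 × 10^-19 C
4.34 × 10^-14 m

When a particle is accelerated through voltage V, it gains kinetic energy KE = qV.

The de Broglie wavelength is then λ = h/√(2mqV):

λ = h/√(2mqV)
λ = (6.626 × 10^-34 J·s) / √(2 × 6.64 × 10^-27 kg × 3.204 × 10^-19 C × 54849.9 V)
λ = 4.34 × 10^-14 m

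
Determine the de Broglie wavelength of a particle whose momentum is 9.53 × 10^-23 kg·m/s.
6.95 × 10^-12 m

Using the de Broglie relation λ = h/p:

λ = h/p
λ = (6.626 × 10^-34 J·s) / (9.53 × 10^-23 kg·m/s)
λ = 6.95 × 10^-12 m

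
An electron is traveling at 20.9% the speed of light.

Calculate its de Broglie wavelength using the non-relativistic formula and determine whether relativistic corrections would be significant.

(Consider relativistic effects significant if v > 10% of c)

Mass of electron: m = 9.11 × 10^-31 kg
Yes, relativistic corrections are needed.

Using the non-relativistic de Broglie formula λ = h/(mv):

v = 20.9% × c = 6.266 × 10^7 m/s

λ = h/(mv)
λ = (6.626 × 10^-34 J·s) / (9.11 × 10^-31 kg × 6.266 × 10^7 m/s)
λ = 1.16 × 10^-11 m

Since v = 20.9% of c > 10% of c, relativistic corrections ARE significant and the actual wavelength would differ from this non-relativistic estimate.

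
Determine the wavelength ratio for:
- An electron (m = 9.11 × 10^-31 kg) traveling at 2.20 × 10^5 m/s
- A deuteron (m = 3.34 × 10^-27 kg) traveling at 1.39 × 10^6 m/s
λ₁/λ₂ = 2.32 × 10^4

Using λ = h/(mv):

λ₁ = h/(m₁v₁) = 3.31 × 10^-9 m
λ₂ = h/(m₂v₂) = 1.43 × 10^-13 m

Ratio λ₁/λ₂ = (m₂v₂)/(m₁v₁)
         = (3.34 × 10^-27 kg × 1.39 × 10^6 m/s) / (9.11 × 10^-31 kg × 2.20 × 10^5 m/s)
         = 2.32 × 10^4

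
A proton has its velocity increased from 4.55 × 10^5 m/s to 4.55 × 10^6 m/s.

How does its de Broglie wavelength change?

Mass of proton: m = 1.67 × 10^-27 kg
The wavelength decreases by a factor of 10.

Using λ = h/(mv):

Initial wavelength: λ₁ = h/(mv₁) = 8.72 × 10^-13 m
Final wavelength: λ₂ = h/(mv₂) = 8.72 × 10^-14 m

Since λ ∝ 1/v, when velocity increases by a factor of 10, the wavelength decreases by a factor of 10.

λ₂/λ₁ = v₁/v₂ = 1/10

The wavelength decreases by a factor of 10.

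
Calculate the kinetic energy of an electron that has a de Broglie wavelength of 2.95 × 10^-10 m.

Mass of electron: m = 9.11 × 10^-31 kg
2.77 × 10^-18 J (or 17.3 eV)

From λ = h/√(2mKE), we solve for KE:

λ² = h²/(2mKE)
KE = h²/(2mλ²)
KE = (6.626 × 10^-34 J·s)² / (2 × 9.11 × 10^-31 kg × (2.95 × 10^-10 m)²)
KE = 2.77 × 10^-18 J
KE = 17.3 eV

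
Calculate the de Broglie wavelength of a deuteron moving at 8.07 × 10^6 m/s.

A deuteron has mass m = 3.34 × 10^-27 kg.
2.46 × 10^-14 m

Using the de Broglie relation λ = h/(mv):

λ = h/(mv)
λ = (6.626 × 10^-34 J·s) / (3.34 × 10^-27 kg × 8.07 × 10^6 m/s)
λ = 2.46 × 10^-14 m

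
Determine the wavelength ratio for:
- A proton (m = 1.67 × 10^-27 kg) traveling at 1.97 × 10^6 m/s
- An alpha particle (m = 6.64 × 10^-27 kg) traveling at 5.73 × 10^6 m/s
λ₁/λ₂ = 11.6

Using λ = h/(mv):

λ₁ = h/(m₁v₁) = 2.01 × 10^-13 m
λ₂ = h/(m₂v₂) = 1.74 × 10^-14 m

Ratio λ₁/λ₂ = (m₂v₂)/(m₁v₁)
         = (6.64 × 10^-27 kg × 5.73 × 10^6 m/s) / (1.67 × 10^-27 kg × 1.97 × 10^6 m/s)
         = 11.6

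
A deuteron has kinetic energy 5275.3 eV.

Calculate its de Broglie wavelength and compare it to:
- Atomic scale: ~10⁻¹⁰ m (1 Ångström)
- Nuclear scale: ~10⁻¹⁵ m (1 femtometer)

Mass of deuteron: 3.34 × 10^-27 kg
λ = 2.79 × 10^-13 m, which is between nuclear and atomic scales.

Using λ = h/√(2mKE):

KE = 5275.3 eV = 8.452 × 10^-16 J

λ = h/√(2mKE)
λ = (6.626 × 10^-34 J·s) / √(2 × 3.34 × 10^-27 kg × 8.452 × 10^-16 J)
λ = 2.79 × 10^-13 m

Comparison:
- Atomic scale (10⁻¹⁰ m): λ is 0.0028× this size
- Nuclear scale (10⁻¹⁵ m): λ is 2.8e+02× this size

The wavelength is between nuclear and atomic scales.

This wavelength is appropriate for probing atomic structure but too large for nuclear physics experiments.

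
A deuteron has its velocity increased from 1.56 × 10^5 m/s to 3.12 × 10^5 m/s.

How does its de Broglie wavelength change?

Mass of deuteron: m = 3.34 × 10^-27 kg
The wavelength decreases by a factor of 2.

Using λ = h/(mv):

Initial wavelength: λ₁ = h/(mv₁) = 1.27 × 10^-12 m
Final wavelength: λ₂ = h/(mv₂) = 6.36 × 10^-13 m

Since λ ∝ 1/v, when velocity increases by a factor of 2, the wavelength decreases by a factor of 2.

λ₂/λ₁ = v₁/v₂ = 1/2

The wavelength decreases by a factor of 2.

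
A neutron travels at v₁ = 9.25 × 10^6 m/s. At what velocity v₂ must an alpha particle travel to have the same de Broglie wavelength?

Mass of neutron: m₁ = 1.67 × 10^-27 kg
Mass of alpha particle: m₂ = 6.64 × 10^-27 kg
v₂ = 2.33 × 10^6 m/s

For equal de Broglie wavelengths: λ₁ = λ₂

h/(m₁v₁) = h/(m₂v₂)
m₁v₁ = m₂v₂
v₂ = v₁ · (m₁/m₂)

v₂ = 9.25 × 10^6 m/s × (1.67 × 10^-27 kg / 6.64 × 10^-27 kg)
v₂ = 2.33 × 10^6 m/s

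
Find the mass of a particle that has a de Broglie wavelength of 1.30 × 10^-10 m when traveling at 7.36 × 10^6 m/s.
6.93 × 10^-31 kg

From the de Broglie relation λ = h/(mv), we solve for m:

m = h/(λv)
m = (6.626 × 10^-34 J·s) / (1.30 × 10^-10 m × 7.36 × 10^6 m/s)
m = 6.93 × 10^-31 kg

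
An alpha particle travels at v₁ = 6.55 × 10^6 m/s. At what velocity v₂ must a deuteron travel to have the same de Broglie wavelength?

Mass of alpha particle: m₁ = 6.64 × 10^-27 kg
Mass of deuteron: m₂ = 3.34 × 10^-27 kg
v₂ = 1.30 × 10^7 m/s

For equal de Broglie wavelengths: λ₁ = λ₂

h/(m₁v₁) = h/(m₂v₂)
m₁v₁ = m₂v₂
v₂ = v₁ · (m₁/m₂)

v₂ = 6.55 × 10^6 m/s × (6.64 × 10^-27 kg / 3.34 × 10^-27 kg)
v₂ = 1.30 × 10^7 m/s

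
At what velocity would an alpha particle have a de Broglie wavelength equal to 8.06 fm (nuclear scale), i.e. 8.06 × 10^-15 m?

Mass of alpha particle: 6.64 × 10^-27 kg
1.24 × 10^7 m/s

From λ = h/(mv), solve for v:

v = h/(mλ)
v = (6.626 × 10^-34 J·s) / (6.64 × 10^-27 kg × 8.06 × 10^-15 m)
v = 1.24 × 10^7 m/s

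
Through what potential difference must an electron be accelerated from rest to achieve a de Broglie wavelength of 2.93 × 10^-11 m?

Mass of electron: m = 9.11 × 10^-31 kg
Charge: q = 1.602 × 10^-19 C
1.75 × 10^3 V

From λ = h/√(2mqV), we solve for V:

λ² = h²/(2mqV)
V = h²/(2mqλ²)
V = (6.626 × 10^-34 J·s)² / (2 × 9.11 × 10^-31 kg × 1.602 × 10^-19 C × (2.93 × 10^-11 m)²)
V = 1.75 × 10^3 V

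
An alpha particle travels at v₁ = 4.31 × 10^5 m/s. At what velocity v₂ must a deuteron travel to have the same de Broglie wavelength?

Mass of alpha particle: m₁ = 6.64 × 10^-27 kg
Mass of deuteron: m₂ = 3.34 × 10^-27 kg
v₂ = 8.57 × 10^5 m/s

For equal de Broglie wavelengths: λ₁ = λ₂

h/(m₁v₁) = h/(m₂v₂)
m₁v₁ = m₂v₂
v₂ = v₁ · (m₁/m₂)

v₂ = 4.31 × 10^5 m/s × (6.64 × 10^-27 kg / 3.34 × 10^-27 kg)
v₂ = 8.57 × 10^5 m/s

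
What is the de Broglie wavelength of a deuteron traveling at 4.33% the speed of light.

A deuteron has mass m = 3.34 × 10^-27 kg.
1.53 × 10^-14 m

Using the de Broglie relation λ = h/(mv):

v = 4.33% × c = 1.298 × 10^7 m/s

λ = h/(mv)
λ = (6.626 × 10^-34 J·s) / (3.34 × 10^-27 kg × 1.298 × 10^7 m/s)
λ = 1.53 × 10^-14 m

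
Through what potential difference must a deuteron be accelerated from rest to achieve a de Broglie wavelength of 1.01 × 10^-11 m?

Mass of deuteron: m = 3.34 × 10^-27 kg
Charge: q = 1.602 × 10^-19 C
4.02 V

From λ = h/√(2mqV), we solve for V:

λ² = h²/(2mqV)
V = h²/(2mqλ²)
V = (6.626 × 10^-34 J·s)² / (2 × 3.34 × 10^-27 kg × 1.602 × 10^-19 C × (1.01 × 10^-11 m)²)
V = 4.02 V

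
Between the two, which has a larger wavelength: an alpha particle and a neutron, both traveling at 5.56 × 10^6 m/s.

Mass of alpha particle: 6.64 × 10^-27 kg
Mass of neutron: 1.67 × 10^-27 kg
The neutron has the longer wavelength.

Using λ = h/(mv), since both particles have the same velocity, the wavelength depends only on mass.

For alpha particle: λ₁ = h/(m₁v) = 1.79 × 10^-14 m
For neutron: λ₂ = h/(m₂v) = 7.14 × 10^-14 m

Since λ ∝ 1/m at constant velocity, the lighter particle has the longer wavelength.

The neutron has the longer de Broglie wavelength.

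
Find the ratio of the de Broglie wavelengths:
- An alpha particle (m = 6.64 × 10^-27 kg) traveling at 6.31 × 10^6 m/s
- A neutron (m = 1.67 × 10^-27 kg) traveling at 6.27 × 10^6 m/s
λ₁/λ₂ = 0.250

Using λ = h/(mv):

λ₁ = h/(m₁v₁) = 1.58 × 10^-14 m
λ₂ = h/(m₂v₂) = 6.33 × 10^-14 m

Ratio λ₁/λ₂ = (m₂v₂)/(m₁v₁)
         = (1.67 × 10^-27 kg × 6.27 × 10^6 m/s) / (6.64 × 10^-27 kg × 6.31 × 10^6 m/s)
         = 0.250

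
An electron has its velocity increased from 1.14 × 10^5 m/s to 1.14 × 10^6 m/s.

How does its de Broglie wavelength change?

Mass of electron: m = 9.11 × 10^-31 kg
The wavelength decreases by a factor of 10.

Using λ = h/(mv):

Initial wavelength: λ₁ = h/(mv₁) = 6.38 × 10^-9 m
Final wavelength: λ₂ = h/(mv₂) = 6.38 × 10^-10 m

Since λ ∝ 1/v, when velocity increases by a factor of 10, the wavelength decreases by a factor of 10.

λ₂/λ₁ = v₁/v₂ = 1/10

The wavelength decreases by a factor of 10.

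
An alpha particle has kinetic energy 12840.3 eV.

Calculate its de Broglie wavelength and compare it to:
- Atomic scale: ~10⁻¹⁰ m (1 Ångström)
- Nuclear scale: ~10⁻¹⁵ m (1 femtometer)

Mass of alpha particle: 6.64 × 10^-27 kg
λ = 1.27 × 10^-13 m, which is between nuclear and atomic scales.

Using λ = h/√(2mKE):

KE = 12840.3 eV = 2.057 × 10^-15 J

λ = h/√(2mKE)
λ = (6.626 × 10^-34 J·s) / √(2 × 6.64 × 10^-27 kg × 2.057 × 10^-15 J)
λ = 1.27 × 10^-13 m

Comparison:
- Atomic scale (10⁻¹⁰ m): λ is 0.0013× this size
- Nuclear scale (10⁻¹⁵ m): λ is 1.3e+02× this size

The wavelength is between nuclear and atomic scales.

This wavelength is appropriate for probing atomic structure but too large for nuclear physics experiments.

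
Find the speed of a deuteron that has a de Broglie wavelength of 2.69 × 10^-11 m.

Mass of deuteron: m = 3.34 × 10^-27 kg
7.37 × 10^3 m/s

From the de Broglie relation λ = h/(mv), we solve for v:

v = h/(mλ)
v = (6.626 × 10^-34 J·s) / (3.34 × 10^-27 kg × 2.69 × 10^-11 m)
v = 7.37 × 10^3 m/s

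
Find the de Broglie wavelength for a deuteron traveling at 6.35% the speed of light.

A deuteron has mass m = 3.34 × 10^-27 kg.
1.04 × 10^-14 m

Using the de Broglie relation λ = h/(mv):

v = 6.35% × c = 1.904 × 10^7 m/s

λ = h/(mv)
λ = (6.626 × 10^-34 J·s) / (3.34 × 10^-27 kg × 1.904 × 10^7 m/s)
λ = 1.04 × 10^-14 m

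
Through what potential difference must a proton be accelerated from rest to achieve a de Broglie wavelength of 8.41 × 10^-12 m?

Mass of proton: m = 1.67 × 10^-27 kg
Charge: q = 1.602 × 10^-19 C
11.6 V

From λ = h/√(2mqV), we solve for V:

λ² = h²/(2mqV)
V = h²/(2mqλ²)
V = (6.626 × 10^-34 J·s)² / (2 × 1.67 × 10^-27 kg × 1.602 × 10^-19 C × (8.41 × 10^-12 m)²)
V = 11.6 V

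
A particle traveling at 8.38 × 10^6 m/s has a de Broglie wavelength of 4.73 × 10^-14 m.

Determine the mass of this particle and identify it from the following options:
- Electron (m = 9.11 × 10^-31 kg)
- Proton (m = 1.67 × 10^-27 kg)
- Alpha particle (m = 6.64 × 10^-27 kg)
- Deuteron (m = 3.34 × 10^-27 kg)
The particle is a proton.

From λ = h/(mv), solve for mass:

m = h/(λv)
m = (6.626 × 10^-34 J·s) / (4.73 × 10^-14 m × 8.38 × 10^6 m/s)
m = 1.67 × 10^-27 kg

Comparing with the listed masses, this is closest to a proton.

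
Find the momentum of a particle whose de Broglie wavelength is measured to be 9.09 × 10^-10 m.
7.29 × 10^-25 kg·m/s

From the de Broglie relation λ = h/p, we solve for p:

p = h/λ
p = (6.626 × 10^-34 J·s) / (9.09 × 10^-10 m)
p = 7.29 × 10^-25 kg·m/s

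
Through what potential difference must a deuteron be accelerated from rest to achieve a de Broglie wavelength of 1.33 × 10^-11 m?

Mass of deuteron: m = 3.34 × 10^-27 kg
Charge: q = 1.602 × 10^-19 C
2.32 V

From λ = h/√(2mqV), we solve for V:

λ² = h²/(2mqV)
V = h²/(2mqλ²)
V = (6.626 × 10^-34 J·s)² / (2 × 3.34 × 10^-27 kg × 1.602 × 10^-19 C × (1.33 × 10^-11 m)²)
V = 2.32 V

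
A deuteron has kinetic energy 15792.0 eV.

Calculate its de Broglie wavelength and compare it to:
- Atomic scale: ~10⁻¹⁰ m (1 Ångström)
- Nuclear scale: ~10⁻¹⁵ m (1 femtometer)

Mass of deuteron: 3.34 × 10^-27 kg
λ = 1.61 × 10^-13 m, which is between nuclear and atomic scales.

Using λ = h/√(2mKE):

KE = 15792.0 eV = 2.530 × 10^-15 J

λ = h/√(2mKE)
λ = (6.626 × 10^-34 J·s) / √(2 × 3.34 × 10^-27 kg × 2.530 × 10^-15 J)
λ = 1.61 × 10^-13 m

Comparison:
- Atomic scale (10⁻¹⁰ m): λ is 0.0016× this size
- Nuclear scale (10⁻¹⁵ m): λ is 1.6e+02× this size

The wavelength is between nuclear and atomic scales.

This wavelength is appropriate for probing atomic structure but too large for nuclear physics experiments.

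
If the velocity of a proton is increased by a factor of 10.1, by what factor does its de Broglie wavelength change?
The wavelength decreases by a factor of 10.1.

From λ = h/(mv), the wavelength is inversely proportional to velocity:

λ ∝ 1/v

If v → 10.1v, then λ → λ/10.1

When velocity is increased by a factor of 10.1, the wavelength decreases by a factor of 10.1.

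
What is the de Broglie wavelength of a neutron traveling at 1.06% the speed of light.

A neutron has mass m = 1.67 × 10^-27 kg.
1.25 × 10^-13 m

Using the de Broglie relation λ = h/(mv):

v = 1.06% × c = 3.178 × 10^6 m/s

λ = h/(mv)
λ = (6.626 × 10^-34 J·s) / (1.67 × 10^-27 kg × 3.178 × 10^6 m/s)
λ = 1.25 × 10^-13 m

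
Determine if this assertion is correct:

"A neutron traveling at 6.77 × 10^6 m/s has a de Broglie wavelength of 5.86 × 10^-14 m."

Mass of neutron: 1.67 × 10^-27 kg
True

The claim is correct.

Using λ = h/(mv):
λ = (6.626 × 10^-34 J·s) / (1.67 × 10^-27 kg × 6.77 × 10^6 m/s)
λ = 5.86 × 10^-14 m

This matches the claimed value.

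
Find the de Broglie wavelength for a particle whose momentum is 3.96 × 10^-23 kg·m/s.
1.67 × 10^-11 m

Using the de Broglie relation λ = h/p:

λ = h/p
λ = (6.626 × 10^-34 J·s) / (3.96 × 10^-23 kg·m/s)
λ = 1.67 × 10^-11 m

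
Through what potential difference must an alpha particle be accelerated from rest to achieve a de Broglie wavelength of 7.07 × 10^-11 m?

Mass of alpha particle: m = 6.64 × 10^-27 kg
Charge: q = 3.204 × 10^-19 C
2.06 × 10^-2 V

From λ = h/√(2mqV), we solve for V:

λ² = h²/(2mqV)
V = h²/(2mqλ²)
V = (6.626 × 10^-34 J·s)² / (2 × 6.64 × 10^-27 kg × 3.204 × 10^-19 C × (7.07 × 10^-11 m)²)
V = 2.06 × 10^-2 V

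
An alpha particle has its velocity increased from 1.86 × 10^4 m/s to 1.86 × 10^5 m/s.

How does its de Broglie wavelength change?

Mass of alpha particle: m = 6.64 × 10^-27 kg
The wavelength decreases by a factor of 10.

Using λ = h/(mv):

Initial wavelength: λ₁ = h/(mv₁) = 5.37 × 10^-12 m
Final wavelength: λ₂ = h/(mv₂) = 5.37 × 10^-13 m

Since λ ∝ 1/v, when velocity increases by a factor of 10, the wavelength decreases by a factor of 10.

λ₂/λ₁ = v₁/v₂ = 1/10

The wavelength decreases by a factor of 10.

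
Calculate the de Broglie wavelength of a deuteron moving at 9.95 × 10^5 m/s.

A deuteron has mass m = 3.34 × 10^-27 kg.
1.99 × 10^-13 m

Using the de Broglie relation λ = h/(mv):

λ = h/(mv)
λ = (6.626 × 10^-34 J·s) / (3.34 × 10^-27 kg × 9.95 × 10^5 m/s)
λ = 1.99 × 10^-13 m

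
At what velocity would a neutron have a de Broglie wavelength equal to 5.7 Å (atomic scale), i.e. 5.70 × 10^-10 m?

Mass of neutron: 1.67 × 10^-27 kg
6.96 × 10^2 m/s

From λ = h/(mv), solve for v:

v = h/(mλ)
v = (6.626 × 10^-34 J·s) / (1.67 × 10^-27 kg × 5.70 × 10^-10 m)
v = 6.96 × 10^2 m/s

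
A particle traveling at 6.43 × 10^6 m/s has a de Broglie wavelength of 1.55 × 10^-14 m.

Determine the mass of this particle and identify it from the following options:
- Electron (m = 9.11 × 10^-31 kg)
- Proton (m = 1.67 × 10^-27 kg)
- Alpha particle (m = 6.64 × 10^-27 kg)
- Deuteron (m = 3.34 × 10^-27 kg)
The particle is an alpha particle.

From λ = h/(mv), solve for mass:

m = h/(λv)
m = (6.626 × 10^-34 J·s) / (1.55 × 10^-14 m × 6.43 × 10^6 m/s)
m = 6.65 × 10^-27 kg

Comparing with the listed masses, this is closest to an alpha particle.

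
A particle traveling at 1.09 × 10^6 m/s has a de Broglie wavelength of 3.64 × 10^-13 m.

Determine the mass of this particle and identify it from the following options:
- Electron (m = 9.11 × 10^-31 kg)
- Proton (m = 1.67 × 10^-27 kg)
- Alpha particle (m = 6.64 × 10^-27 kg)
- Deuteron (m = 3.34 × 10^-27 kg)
The particle is a proton.

From λ = h/(mv), solve for mass:

m = h/(λv)
m = (6.626 × 10^-34 J·s) / (3.64 × 10^-13 m × 1.09 × 10^6 m/s)
m = 1.67 × 10^-27 kg

Comparing with the listed masses, this is closest to a proton.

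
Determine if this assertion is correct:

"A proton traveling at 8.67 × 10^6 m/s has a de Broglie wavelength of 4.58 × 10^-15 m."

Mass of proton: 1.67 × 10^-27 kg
False

The claim is incorrect.

Using λ = h/(mv):
λ = (6.626 × 10^-34 J·s) / (1.67 × 10^-27 kg × 8.67 × 10^6 m/s)
λ = 4.58 × 10^-14 m

The actual wavelength differs from the claimed 4.58 × 10^-15 m.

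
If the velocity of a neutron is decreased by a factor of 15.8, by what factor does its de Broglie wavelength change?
The wavelength increases by a factor of 15.8.

From λ = h/(mv), the wavelength is inversely proportional to velocity:

λ ∝ 1/v

If v → v/15.8, then λ → 15.8λ

When velocity is decreased by a factor of 15.8, the wavelength increases by a factor of 15.8.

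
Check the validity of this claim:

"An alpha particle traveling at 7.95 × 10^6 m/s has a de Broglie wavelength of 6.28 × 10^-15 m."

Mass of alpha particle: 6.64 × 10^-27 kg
False

The claim is incorrect.

Using λ = h/(mv):
λ = (6.626 × 10^-34 J·s) / (6.64 × 10^-27 kg × 7.95 × 10^6 m/s)
λ = 1.26 × 10^-14 m

The actual wavelength differs from the claimed 6.28 × 10^-15 m.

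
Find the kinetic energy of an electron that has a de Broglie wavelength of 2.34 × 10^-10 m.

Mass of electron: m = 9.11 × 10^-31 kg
4.40 × 10^-18 J (or 27.5 eV)

From λ = h/√(2mKE), we solve for KE:

λ² = h²/(2mKE)
KE = h²/(2mλ²)
KE = (6.626 × 10^-34 J·s)² / (2 × 9.11 × 10^-31 kg × (2.34 × 10^-10 m)²)
KE = 4.40 × 10^-18 J
KE = 27.5 eV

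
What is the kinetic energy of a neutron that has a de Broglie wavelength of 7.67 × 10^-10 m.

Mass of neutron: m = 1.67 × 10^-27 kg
2.23 × 10^-22 J (or 1.39 × 10^-3 eV)

From λ = h/√(2mKE), we solve for KE:

λ² = h²/(2mKE)
KE = h²/(2mλ²)
KE = (6.626 × 10^-34 J·s)² / (2 × 1.67 × 10^-27 kg × (7.67 × 10^-10 m)²)
KE = 2.23 × 10^-22 J
KE = 1.39 × 10^-3 eV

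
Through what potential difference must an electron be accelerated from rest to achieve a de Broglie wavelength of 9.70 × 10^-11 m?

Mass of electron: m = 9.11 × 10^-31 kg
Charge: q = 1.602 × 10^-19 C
160 V

From λ = h/√(2mqV), we solve for V:

λ² = h²/(2mqV)
V = h²/(2mqλ²)
V = (6.626 × 10^-34 J·s)² / (2 × 9.11 × 10^-31 kg × 1.602 × 10^-19 C × (9.70 × 10^-11 m)²)
V = 160 V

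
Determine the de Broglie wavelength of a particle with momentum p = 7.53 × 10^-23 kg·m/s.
8.80 × 10^-12 m

Using the de Broglie relation λ = h/p:

λ = h/p
λ = (6.626 × 10^-34 J·s) / (7.53 × 10^-23 kg·m/s)
λ = 8.80 × 10^-12 m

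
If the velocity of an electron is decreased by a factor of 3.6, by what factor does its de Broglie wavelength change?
The wavelength increases by a factor of 3.6.

From λ = h/(mv), the wavelength is inversely proportional to velocity:

λ ∝ 1/v

If v → v/3.6, then λ → 3.6λ

When velocity is decreased by a factor of 3.6, the wavelength increases by a factor of 3.6.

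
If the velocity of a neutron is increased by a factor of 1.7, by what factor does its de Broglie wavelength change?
The wavelength decreases by a factor of 1.7.

From λ = h/(mv), the wavelength is inversely proportional to velocity:

λ ∝ 1/v

If v → 1.7v, then λ → λ/1.7

When velocity is increased by a factor of 1.7, the wavelength decreases by a factor of 1.7.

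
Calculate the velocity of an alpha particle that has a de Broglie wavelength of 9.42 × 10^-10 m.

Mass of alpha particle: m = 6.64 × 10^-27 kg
1.06 × 10^2 m/s

From the de Broglie relation λ = h/(mv), we solve for v:

v = h/(mλ)
v = (6.626 × 10^-34 J·s) / (6.64 × 10^-27 kg × 9.42 × 10^-10 m)
v = 1.06 × 10^2 m/s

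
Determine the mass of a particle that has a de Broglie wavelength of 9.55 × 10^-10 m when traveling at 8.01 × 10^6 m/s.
8.66 × 10^-32 kg

From the de Broglie relation λ = h/(mv), we solve for m:

m = h/(λv)
m = (6.626 × 10^-34 J·s) / (9.55 × 10^-10 m × 8.01 × 10^6 m/s)
m = 8.66 × 10^-32 kg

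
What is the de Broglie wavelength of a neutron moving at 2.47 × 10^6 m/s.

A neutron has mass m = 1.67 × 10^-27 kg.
1.61 × 10^-13 m

Using the de Broglie relation λ = h/(mv):

λ = h/(mv)
λ = (6.626 × 10^-34 J·s) / (1.67 × 10^-27 kg × 2.47 × 10^6 m/s)
λ = 1.61 × 10^-13 m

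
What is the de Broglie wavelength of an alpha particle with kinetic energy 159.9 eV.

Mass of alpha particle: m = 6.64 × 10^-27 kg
1.14 × 10^-12 m

Using λ = h/√(2mKE):

First convert KE to Joules: KE = 159.9 eV = 2.562 × 10^-17 J

λ = h/√(2mKE)
λ = (6.626 × 10^-34 J·s) / √(2 × 6.64 × 10^-27 kg × 2.562 × 10^-17 J)
λ = 1.14 × 10^-12 m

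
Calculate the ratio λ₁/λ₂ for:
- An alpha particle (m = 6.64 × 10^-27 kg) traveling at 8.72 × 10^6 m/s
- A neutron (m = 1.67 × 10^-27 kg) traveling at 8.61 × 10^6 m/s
λ₁/λ₂ = 0.248

Using λ = h/(mv):

λ₁ = h/(m₁v₁) = 1.14 × 10^-14 m
λ₂ = h/(m₂v₂) = 4.61 × 10^-14 m

Ratio λ₁/λ₂ = (m₂v₂)/(m₁v₁)
         = (1.67 × 10^-27 kg × 8.61 × 10^6 m/s) / (6.64 × 10^-27 kg × 8.72 × 10^6 m/s)
         = 0.248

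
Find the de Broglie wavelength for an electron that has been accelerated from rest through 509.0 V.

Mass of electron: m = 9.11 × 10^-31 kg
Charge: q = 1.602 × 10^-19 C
5.44 × 10^-11 m

When a particle is accelerated through voltage V, it gains kinetic energy KE = qV.

The de Broglie wavelength is then λ = h/√(2mqV):

λ = h/√(2mqV)
λ = (6.626 × 10^-34 J·s) / √(2 × 9.11 × 10^-31 kg × 1.602 × 10^-19 C × 509.0 V)
λ = 5.44 × 10^-11 m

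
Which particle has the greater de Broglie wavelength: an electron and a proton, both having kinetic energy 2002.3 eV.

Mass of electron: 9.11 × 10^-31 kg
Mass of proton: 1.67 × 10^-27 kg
The electron has the longer wavelength.

Using λ = h/√(2mKE):

For electron: λ₁ = h/√(2m₁KE) = 2.74 × 10^-11 m
For proton: λ₂ = h/√(2m₂KE) = 6.40 × 10^-13 m

Since λ ∝ 1/√m at constant kinetic energy, the lighter particle has the longer wavelength.

The electron has the longer de Broglie wavelength.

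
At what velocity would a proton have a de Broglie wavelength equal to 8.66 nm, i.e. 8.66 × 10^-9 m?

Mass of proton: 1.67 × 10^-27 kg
4.58 × 10^1 m/s

From λ = h/(mv), solve for v:

v = h/(mλ)
v = (6.626 × 10^-34 J·s) / (1.67 × 10^-27 kg × 8.66 × 10^-9 m)
v = 4.58 × 10^1 m/s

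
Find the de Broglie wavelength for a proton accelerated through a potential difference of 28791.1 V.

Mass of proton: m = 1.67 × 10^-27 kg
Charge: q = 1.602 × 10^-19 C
1.69 × 10^-13 m

When a particle is accelerated through voltage V, it gains kinetic energy KE = qV.

The de Broglie wavelength is then λ = h/√(2mqV):

λ = h/√(2mqV)
λ = (6.626 × 10^-34 J·s) / √(2 × 1.67 × 10^-27 kg × 1.602 × 10^-19 C × 28791.1 V)
λ = 1.69 × 10^-13 m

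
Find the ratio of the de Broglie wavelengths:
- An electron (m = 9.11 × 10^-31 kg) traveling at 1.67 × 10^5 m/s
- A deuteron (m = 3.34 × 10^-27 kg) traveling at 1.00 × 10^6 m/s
λ₁/λ₂ = 2.20 × 10^4

Using λ = h/(mv):

λ₁ = h/(m₁v₁) = 4.36 × 10^-9 m
λ₂ = h/(m₂v₂) = 1.98 × 10^-13 m

Ratio λ₁/λ₂ = (m₂v₂)/(m₁v₁)
         = (3.34 × 10^-27 kg × 1.00 × 10^6 m/s) / (9.11 × 10^-31 kg × 1.67 × 10^5 m/s)
         = 2.20 × 10^4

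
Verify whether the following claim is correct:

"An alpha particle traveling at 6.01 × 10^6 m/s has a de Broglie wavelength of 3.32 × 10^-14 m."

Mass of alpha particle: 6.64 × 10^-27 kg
False

The claim is incorrect.

Using λ = h/(mv):
λ = (6.626 × 10^-34 J·s) / (6.64 × 10^-27 kg × 6.01 × 10^6 m/s)
λ = 1.66 × 10^-14 m

The actual wavelength differs from the claimed 3.32 × 10^-14 m.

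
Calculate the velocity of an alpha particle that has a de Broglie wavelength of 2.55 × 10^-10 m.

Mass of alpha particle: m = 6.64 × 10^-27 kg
3.91 × 10^2 m/s

From the de Broglie relation λ = h/(mv), we solve for v:

v = h/(mλ)
v = (6.626 × 10^-34 J·s) / (6.64 × 10^-27 kg × 2.55 × 10^-10 m)
v = 3.91 × 10^2 m/s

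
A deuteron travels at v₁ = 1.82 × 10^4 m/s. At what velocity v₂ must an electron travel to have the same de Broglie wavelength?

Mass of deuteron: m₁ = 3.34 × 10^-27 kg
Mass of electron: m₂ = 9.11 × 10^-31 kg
v₂ = 6.67 × 10^7 m/s

For equal de Broglie wavelengths: λ₁ = λ₂

h/(m₁v₁) = h/(m₂v₂)
m₁v₁ = m₂v₂
v₂ = v₁ · (m₁/m₂)

v₂ = 1.82 × 10^4 m/s × (3.34 × 10^-27 kg / 9.11 × 10^-31 kg)
v₂ = 6.67 × 10^7 m/s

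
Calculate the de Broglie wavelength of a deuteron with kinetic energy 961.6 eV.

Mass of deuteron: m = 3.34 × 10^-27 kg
6.53 × 10^-13 m

Using λ = h/√(2mKE):

First convert KE to Joules: KE = 961.6 eV = 1.541 × 10^-16 J

λ = h/√(2mKE)
λ = (6.626 × 10^-34 J·s) / √(2 × 3.34 × 10^-27 kg × 1.541 × 10^-16 J)
λ = 6.53 × 10^-13 m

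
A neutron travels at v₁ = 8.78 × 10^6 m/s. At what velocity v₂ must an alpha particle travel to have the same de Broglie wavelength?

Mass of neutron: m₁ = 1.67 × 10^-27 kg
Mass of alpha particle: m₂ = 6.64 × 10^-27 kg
v₂ = 2.21 × 10^6 m/s

For equal de Broglie wavelengths: λ₁ = λ₂

h/(m₁v₁) = h/(m₂v₂)
m₁v₁ = m₂v₂
v₂ = v₁ · (m₁/m₂)

v₂ = 8.78 × 10^6 m/s × (1.67 × 10^-27 kg / 6.64 × 10^-27 kg)
v₂ = 2.21 × 10^6 m/s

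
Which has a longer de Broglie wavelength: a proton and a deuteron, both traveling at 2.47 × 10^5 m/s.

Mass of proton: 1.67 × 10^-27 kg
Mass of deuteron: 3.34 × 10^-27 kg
The proton has the longer wavelength.

Using λ = h/(mv), since both particles have the same velocity, the wavelength depends only on mass.

For proton: λ₁ = h/(m₁v) = 1.61 × 10^-12 m
For deuteron: λ₂ = h/(m₂v) = 8.03 × 10^-13 m

Since λ ∝ 1/m at constant velocity, the lighter particle has the longer wavelength.

The proton has the longer de Broglie wavelength.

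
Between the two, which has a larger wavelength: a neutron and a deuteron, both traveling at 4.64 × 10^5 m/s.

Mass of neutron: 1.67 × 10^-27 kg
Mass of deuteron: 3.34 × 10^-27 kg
The neutron has the longer wavelength.

Using λ = h/(mv), since both particles have the same velocity, the wavelength depends only on mass.

For neutron: λ₁ = h/(m₁v) = 8.55 × 10^-13 m
For deuteron: λ₂ = h/(m₂v) = 4.28 × 10^-13 m

Since λ ∝ 1/m at constant velocity, the lighter particle has the longer wavelength.

The neutron has the longer de Broglie wavelength.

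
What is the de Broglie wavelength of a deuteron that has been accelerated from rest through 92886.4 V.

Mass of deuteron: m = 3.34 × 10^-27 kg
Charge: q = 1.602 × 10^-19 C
6.65 × 10^-14 m

When a particle is accelerated through voltage V, it gains kinetic energy KE = qV.

The de Broglie wavelength is then λ = h/√(2mqV):

λ = h/√(2mqV)
λ = (6.626 × 10^-34 J·s) / √(2 × 3.34 × 10^-27 kg × 1.602 × 10^-19 C × 92886.4 V)
λ = 6.65 × 10^-14 m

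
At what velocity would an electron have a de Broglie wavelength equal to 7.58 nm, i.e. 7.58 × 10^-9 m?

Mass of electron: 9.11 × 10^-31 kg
9.60 × 10^4 m/s

From λ = h/(mv), solve for v:

v = h/(mλ)
v = (6.626 × 10^-34 J·s) / (9.11 × 10^-31 kg × 7.58 × 10^-9 m)
v = 9.60 × 10^4 m/s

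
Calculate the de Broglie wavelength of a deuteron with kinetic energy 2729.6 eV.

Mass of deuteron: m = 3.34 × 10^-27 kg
3.88 × 10^-13 m

Using λ = h/√(2mKE):

First convert KE to Joules: KE = 2729.6 eV = 4.373 × 10^-16 J

λ = h/√(2mKE)
λ = (6.626 × 10^-34 J·s) / √(2 × 3.34 × 10^-27 kg × 4.373 × 10^-16 J)
λ = 3.88 × 10^-13 m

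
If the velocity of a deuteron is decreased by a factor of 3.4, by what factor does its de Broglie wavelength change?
The wavelength increases by a factor of 3.4.

From λ = h/(mv), the wavelength is inversely proportional to velocity:

λ ∝ 1/v

If v → v/3.4, then λ → 3.4λ

When velocity is decreased by a factor of 3.4, the wavelength increases by a factor of 3.4.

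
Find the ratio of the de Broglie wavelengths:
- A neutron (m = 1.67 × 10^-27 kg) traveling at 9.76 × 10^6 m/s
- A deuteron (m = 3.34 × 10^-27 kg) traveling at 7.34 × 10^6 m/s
λ₁/λ₂ = 1.50

Using λ = h/(mv):

λ₁ = h/(m₁v₁) = 4.07 × 10^-14 m
λ₂ = h/(m₂v₂) = 2.70 × 10^-14 m

Ratio λ₁/λ₂ = (m₂v₂)/(m₁v₁)
         = (3.34 × 10^-27 kg × 7.34 × 10^6 m/s) / (1.67 × 10^-27 kg × 9.76 × 10^6 m/s)
         = 1.50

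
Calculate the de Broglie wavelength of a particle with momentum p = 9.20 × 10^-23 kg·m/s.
7.20 × 10^-12 m

Using the de Broglie relation λ = h/p:

λ = h/p
λ = (6.626 × 10^-34 J·s) / (9.20 × 10^-23 kg·m/s)
λ = 7.20 × 10^-12 m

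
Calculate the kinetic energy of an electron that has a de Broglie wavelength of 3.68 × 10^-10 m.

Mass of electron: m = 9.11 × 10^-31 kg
1.78 × 10^-18 J (or 11.1 eV)

From λ = h/√(2mKE), we solve for KE:

λ² = h²/(2mKE)
KE = h²/(2mλ²)
KE = (6.626 × 10^-34 J·s)² / (2 × 9.11 × 10^-31 kg × (3.68 × 10^-10 m)²)
KE = 1.78 × 10^-18 J
KE = 11.1 eV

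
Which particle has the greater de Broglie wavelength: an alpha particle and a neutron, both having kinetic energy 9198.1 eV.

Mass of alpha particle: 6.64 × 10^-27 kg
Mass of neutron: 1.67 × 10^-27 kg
The neutron has the longer wavelength.

Using λ = h/√(2mKE):

For alpha particle: λ₁ = h/√(2m₁KE) = 1.50 × 10^-13 m
For neutron: λ₂ = h/√(2m₂KE) = 2.99 × 10^-13 m

Since λ ∝ 1/√m at constant kinetic energy, the lighter particle has the longer wavelength.

The neutron has the longer de Broglie wavelength.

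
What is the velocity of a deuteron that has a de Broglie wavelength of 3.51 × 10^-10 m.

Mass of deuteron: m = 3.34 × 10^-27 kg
5.65 × 10^2 m/s

From the de Broglie relation λ = h/(mv), we solve for v:

v = h/(mλ)
v = (6.626 × 10^-34 J·s) / (3.34 × 10^-27 kg × 3.51 × 10^-10 m)
v = 5.65 × 10^2 m/s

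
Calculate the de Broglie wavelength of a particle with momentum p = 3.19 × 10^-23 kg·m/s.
2.08 × 10^-11 m

Using the de Broglie relation λ = h/p:

λ = h/p
λ = (6.626 × 10^-34 J·s) / (3.19 × 10^-23 kg·m/s)
λ = 2.08 × 10^-11 m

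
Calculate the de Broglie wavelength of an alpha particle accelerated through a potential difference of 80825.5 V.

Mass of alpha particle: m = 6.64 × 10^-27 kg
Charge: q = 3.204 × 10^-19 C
3.57 × 10^-14 m

When a particle is accelerated through voltage V, it gains kinetic energy KE = qV.

The de Broglie wavelength is then λ = h/√(2mqV):

λ = h/√(2mqV)
λ = (6.626 × 10^-34 J·s) / √(2 × 6.64 × 10^-27 kg × 3.204 × 10^-19 C × 80825.5 V)
λ = 3.57 × 10^-14 m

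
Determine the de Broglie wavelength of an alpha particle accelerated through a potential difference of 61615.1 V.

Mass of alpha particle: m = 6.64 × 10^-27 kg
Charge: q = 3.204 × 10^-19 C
4.09 × 10^-14 m

When a particle is accelerated through voltage V, it gains kinetic energy KE = qV.

The de Broglie wavelength is then λ = h/√(2mqV):

λ = h/√(2mqV)
λ = (6.626 × 10^-34 J·s) / √(2 × 6.64 × 10^-27 kg × 3.204 × 10^-19 C × 61615.1 V)
λ = 4.09 × 10^-14 m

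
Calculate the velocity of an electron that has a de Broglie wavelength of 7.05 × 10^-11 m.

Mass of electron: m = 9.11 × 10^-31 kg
1.03 × 10^7 m/s

From the de Broglie relation λ = h/(mv), we solve for v:

v = h/(mλ)
v = (6.626 × 10^-34 J·s) / (9.11 × 10^-31 kg × 7.05 × 10^-11 m)
v = 1.03 × 10^7 m/s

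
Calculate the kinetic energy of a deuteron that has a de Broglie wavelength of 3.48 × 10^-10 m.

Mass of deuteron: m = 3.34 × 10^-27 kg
5.43 × 10^-22 J (or 3.39 × 10^-3 eV)

From λ = h/√(2mKE), we solve for KE:

λ² = h²/(2mKE)
KE = h²/(2mλ²)
KE = (6.626 × 10^-34 J·s)² / (2 × 3.34 × 10^-27 kg × (3.48 × 10^-10 m)²)
KE = 5.43 × 10^-22 J
KE = 3.39 × 10^-3 eV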